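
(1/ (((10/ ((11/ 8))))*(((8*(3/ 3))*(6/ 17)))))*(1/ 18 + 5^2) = 84337/ 69120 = 1.22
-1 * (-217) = 217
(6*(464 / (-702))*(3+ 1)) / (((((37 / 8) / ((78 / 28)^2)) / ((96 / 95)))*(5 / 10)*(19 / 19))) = -9265152 / 172235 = -53.79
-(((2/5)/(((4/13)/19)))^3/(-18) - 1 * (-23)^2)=24591223/18000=1366.18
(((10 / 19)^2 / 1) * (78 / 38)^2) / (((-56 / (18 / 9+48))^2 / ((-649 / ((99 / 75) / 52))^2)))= 3883626601562500 / 6385729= 608172786.78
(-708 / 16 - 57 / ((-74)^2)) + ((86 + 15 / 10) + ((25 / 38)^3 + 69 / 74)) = 3339582773 / 75119768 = 44.46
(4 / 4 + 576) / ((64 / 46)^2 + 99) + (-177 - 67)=-12723147 / 53395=-238.28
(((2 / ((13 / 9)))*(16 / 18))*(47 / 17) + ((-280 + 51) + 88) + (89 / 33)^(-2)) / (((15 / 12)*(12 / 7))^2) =-2358164396 / 78774345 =-29.94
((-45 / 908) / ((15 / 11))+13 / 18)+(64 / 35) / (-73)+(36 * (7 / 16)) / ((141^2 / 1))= 15257903179 / 23061363570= 0.66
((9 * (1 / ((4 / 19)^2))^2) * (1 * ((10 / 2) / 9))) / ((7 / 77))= 7167655 / 256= 27998.65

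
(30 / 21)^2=100 / 49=2.04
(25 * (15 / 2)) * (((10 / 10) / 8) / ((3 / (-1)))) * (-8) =62.50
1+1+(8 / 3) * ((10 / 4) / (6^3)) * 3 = 113 / 54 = 2.09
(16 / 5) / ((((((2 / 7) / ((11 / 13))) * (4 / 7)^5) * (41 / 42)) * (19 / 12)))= 81530757 / 810160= 100.64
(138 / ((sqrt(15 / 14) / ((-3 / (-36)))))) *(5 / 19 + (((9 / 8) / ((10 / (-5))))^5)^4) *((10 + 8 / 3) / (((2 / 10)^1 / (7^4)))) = 333815308955326599088800161077 *sqrt(210) / 10880332376531662572355584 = 444604.38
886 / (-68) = -443 / 34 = -13.03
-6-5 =-11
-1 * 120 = -120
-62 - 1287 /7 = -1721 /7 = -245.86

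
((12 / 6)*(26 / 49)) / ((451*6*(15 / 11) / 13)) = 338 / 90405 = 0.00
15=15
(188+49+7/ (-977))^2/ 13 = 53611697764/ 12408877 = 4320.43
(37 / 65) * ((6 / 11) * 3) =666 / 715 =0.93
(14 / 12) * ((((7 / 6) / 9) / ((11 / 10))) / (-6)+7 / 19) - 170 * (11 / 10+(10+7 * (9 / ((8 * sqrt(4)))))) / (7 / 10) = -1298161511 / 355509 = -3651.56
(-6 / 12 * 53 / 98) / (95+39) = -53 / 26264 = -0.00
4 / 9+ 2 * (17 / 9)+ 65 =623 / 9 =69.22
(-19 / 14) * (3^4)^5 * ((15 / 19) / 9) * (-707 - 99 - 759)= 9094695979275 / 14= 649621141376.79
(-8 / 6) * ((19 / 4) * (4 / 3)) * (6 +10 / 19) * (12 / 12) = -496 / 9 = -55.11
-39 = -39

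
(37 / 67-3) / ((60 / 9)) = -123 / 335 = -0.37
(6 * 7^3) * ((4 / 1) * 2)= 16464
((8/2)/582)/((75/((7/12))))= 7/130950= 0.00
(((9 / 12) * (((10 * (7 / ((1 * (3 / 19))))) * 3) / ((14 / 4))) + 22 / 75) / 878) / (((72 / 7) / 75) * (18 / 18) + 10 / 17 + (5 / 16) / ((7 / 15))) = 0.23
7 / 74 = 0.09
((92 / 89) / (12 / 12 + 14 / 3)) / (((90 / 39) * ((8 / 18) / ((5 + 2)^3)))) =923013 / 15130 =61.01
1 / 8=0.12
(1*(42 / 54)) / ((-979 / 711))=-553 / 979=-0.56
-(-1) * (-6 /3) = -2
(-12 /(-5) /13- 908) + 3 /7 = -412861 /455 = -907.39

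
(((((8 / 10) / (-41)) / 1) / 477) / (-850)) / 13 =2 / 540262125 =0.00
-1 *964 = -964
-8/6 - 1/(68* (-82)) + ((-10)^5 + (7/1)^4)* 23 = -2244778.33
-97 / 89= -1.09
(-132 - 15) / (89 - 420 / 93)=-1519 / 873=-1.74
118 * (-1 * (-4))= 472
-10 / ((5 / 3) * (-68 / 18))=27 / 17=1.59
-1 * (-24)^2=-576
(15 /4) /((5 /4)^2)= 12 /5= 2.40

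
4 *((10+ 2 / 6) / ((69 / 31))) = 3844 / 207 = 18.57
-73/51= -1.43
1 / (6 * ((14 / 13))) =13 / 84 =0.15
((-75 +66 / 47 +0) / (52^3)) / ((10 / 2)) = -3459 / 33042880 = -0.00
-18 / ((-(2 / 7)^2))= 441 / 2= 220.50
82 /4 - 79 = -117 /2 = -58.50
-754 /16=-377 /8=-47.12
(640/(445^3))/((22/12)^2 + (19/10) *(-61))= -0.00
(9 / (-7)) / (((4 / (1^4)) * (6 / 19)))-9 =-561 / 56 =-10.02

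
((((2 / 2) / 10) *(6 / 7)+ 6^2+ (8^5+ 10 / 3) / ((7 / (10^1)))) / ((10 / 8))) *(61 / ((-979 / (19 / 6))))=-11403375502 / 1541925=-7395.54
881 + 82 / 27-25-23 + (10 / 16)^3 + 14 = 11754287 / 13824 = 850.28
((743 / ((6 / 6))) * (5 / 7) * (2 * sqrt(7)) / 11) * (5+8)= 96590 * sqrt(7) / 77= 3318.87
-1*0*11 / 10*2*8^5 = 0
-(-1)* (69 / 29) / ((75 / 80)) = 368 / 145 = 2.54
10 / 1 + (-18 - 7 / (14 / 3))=-19 / 2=-9.50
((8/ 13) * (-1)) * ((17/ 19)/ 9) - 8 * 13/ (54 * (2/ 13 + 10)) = -55207/ 220077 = -0.25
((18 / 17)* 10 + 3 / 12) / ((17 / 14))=8.93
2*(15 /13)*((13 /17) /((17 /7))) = 210 /289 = 0.73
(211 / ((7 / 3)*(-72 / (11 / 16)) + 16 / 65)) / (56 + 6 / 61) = -9202765 / 597289568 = -0.02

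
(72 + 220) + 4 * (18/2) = 328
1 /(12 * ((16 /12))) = 1 /16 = 0.06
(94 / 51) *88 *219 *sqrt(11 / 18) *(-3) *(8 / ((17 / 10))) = -24154240 *sqrt(22) / 289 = -392018.78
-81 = -81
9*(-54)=-486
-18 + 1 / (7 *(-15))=-1891 / 105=-18.01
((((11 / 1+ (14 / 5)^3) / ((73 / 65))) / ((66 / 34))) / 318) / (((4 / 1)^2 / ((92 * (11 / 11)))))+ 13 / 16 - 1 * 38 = -1885237457 / 51070800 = -36.91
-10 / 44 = -5 / 22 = -0.23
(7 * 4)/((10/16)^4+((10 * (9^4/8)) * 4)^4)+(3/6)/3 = 4743731683460713648753/28462390100764277763750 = 0.17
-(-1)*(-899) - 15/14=-12601/14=-900.07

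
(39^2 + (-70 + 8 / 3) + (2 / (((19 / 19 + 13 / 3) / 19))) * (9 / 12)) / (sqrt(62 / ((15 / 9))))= 239.21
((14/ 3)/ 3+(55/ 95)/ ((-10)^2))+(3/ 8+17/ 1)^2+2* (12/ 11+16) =1016142649/ 3009600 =337.63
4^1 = 4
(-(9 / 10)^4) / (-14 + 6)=6561 / 80000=0.08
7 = 7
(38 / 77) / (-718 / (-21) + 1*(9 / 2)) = 228 / 17875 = 0.01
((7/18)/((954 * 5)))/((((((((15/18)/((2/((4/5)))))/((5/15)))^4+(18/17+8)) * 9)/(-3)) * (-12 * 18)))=119/9513974880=0.00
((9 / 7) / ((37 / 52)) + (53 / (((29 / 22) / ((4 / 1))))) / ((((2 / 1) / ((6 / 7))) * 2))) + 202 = 1789646 / 7511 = 238.27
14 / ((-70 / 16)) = -16 / 5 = -3.20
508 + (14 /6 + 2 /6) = 1532 /3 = 510.67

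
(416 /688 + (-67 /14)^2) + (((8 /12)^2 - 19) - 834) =-62884937 /75852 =-829.05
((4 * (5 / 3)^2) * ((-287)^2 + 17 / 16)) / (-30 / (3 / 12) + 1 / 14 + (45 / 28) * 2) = -76878725 / 9804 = -7841.57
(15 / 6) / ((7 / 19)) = 95 / 14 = 6.79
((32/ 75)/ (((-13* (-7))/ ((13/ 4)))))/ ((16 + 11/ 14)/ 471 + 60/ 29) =72848/ 10061375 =0.01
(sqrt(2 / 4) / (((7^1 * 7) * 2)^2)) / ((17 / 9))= 9 * sqrt(2) / 326536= 0.00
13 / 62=0.21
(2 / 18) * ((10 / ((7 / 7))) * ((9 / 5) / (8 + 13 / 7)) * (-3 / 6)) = -0.10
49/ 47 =1.04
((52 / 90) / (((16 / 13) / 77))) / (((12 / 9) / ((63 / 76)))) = 273273 / 12160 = 22.47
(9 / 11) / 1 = 0.82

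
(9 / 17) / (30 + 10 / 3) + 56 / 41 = 96307 / 69700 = 1.38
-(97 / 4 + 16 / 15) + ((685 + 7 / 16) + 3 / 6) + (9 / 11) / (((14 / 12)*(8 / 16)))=12234193 / 18480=662.02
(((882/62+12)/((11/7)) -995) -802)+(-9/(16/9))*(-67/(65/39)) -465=-55700259/27280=-2041.80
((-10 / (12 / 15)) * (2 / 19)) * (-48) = 1200 / 19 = 63.16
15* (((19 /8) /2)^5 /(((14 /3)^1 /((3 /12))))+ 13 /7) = 1747203015 /58720256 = 29.75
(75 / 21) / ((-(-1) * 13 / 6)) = 1.65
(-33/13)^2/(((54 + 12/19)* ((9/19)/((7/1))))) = 305767/175422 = 1.74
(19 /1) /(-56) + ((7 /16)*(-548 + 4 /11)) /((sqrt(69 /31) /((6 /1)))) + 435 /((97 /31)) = 753317 /5432 - 5271*sqrt(2139) /253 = -824.88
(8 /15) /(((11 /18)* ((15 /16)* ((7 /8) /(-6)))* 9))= -4096 /5775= -0.71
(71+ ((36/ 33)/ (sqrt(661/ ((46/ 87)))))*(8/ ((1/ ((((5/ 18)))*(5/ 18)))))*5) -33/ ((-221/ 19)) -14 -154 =-20810/ 221+ 1000*sqrt(2645322)/ 17079579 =-94.07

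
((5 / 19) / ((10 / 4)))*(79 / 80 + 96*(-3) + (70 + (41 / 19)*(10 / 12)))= -981377 / 43320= -22.65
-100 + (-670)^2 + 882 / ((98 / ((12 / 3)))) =448836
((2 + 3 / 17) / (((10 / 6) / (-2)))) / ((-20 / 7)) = 777 / 850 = 0.91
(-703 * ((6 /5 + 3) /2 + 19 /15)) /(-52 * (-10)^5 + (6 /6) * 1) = -71003 /156000030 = -0.00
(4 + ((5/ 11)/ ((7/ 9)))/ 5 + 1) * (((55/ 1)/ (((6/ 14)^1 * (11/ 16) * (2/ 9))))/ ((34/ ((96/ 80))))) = 28368/ 187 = 151.70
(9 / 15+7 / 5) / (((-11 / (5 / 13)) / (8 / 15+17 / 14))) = -367 / 3003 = -0.12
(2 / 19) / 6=1 / 57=0.02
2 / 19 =0.11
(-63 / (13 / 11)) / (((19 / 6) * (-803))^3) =13608 / 4197184939519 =0.00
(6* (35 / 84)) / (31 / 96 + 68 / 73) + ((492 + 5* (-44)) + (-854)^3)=-5475347671752 / 8791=-622835590.01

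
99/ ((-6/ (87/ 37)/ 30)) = -43065/ 37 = -1163.92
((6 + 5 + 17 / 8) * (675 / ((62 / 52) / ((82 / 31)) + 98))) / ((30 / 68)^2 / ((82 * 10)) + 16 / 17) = 275453703000 / 2881675913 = 95.59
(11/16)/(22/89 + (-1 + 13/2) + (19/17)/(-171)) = 149787/1250728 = 0.12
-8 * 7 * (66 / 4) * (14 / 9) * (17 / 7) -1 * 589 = -12239 / 3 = -4079.67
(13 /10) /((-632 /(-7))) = 91 /6320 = 0.01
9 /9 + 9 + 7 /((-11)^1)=103 /11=9.36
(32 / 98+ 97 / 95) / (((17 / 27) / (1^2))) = 9963 / 4655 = 2.14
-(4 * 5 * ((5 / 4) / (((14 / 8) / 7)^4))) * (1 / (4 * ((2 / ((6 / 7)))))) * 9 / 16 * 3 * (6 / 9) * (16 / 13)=-86400 / 91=-949.45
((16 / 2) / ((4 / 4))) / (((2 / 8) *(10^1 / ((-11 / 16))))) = -11 / 5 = -2.20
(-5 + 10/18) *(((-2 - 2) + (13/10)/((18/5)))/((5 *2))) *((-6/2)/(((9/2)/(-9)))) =262/27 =9.70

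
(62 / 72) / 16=31 / 576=0.05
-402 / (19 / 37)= -14874 / 19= -782.84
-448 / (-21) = 64 / 3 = 21.33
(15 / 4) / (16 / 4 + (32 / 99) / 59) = 87615 / 93584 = 0.94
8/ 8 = 1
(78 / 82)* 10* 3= 1170 / 41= 28.54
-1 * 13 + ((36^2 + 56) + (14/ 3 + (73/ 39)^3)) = 80093980/ 59319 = 1350.22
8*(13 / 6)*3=52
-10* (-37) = 370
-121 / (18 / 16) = -968 / 9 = -107.56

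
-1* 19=-19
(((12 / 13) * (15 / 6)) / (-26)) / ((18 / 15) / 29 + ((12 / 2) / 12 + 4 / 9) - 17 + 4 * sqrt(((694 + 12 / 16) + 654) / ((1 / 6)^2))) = -1226178000 * sqrt(5395) / 894083896735679 - 1636352550 / 894083896735679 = -0.00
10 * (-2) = -20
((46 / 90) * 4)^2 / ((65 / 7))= 59248 / 131625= 0.45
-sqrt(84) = -9.17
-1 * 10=-10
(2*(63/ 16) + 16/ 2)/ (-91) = -127/ 728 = -0.17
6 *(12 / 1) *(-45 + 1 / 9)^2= 1305728 / 9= 145080.89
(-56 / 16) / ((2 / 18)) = -63 / 2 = -31.50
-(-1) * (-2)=-2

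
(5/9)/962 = 0.00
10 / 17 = 0.59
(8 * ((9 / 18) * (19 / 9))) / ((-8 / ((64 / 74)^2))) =-9728 / 12321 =-0.79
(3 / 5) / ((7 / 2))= 6 / 35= 0.17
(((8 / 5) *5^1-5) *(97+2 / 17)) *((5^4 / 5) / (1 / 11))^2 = 9364265625 / 17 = 550839154.41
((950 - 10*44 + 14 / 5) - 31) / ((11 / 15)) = 657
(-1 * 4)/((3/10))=-40/3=-13.33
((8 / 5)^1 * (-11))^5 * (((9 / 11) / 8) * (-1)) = 172712.26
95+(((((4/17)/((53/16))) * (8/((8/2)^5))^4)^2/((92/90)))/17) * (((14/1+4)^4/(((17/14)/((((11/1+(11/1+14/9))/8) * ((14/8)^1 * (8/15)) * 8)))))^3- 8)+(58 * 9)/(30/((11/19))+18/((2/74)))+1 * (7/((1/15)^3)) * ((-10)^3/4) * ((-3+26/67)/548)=14626265182293563849667285075770250193/517802565499399870346976611532800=28246.80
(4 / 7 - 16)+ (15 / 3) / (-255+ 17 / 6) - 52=-714346 / 10591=-67.45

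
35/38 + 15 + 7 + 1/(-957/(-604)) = 856499/36366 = 23.55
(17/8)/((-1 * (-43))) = 17/344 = 0.05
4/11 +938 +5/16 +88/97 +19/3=48446069/51216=945.92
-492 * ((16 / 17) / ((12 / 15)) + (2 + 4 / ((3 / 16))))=-205000 / 17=-12058.82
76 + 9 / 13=997 / 13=76.69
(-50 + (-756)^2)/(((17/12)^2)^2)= 11850333696/83521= 141884.48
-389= -389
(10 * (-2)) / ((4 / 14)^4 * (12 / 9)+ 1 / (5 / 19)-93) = 360150 / 1606109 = 0.22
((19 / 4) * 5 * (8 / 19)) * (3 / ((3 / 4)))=40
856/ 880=107/ 110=0.97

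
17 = 17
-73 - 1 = -74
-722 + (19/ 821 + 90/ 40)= -2363583/ 3284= -719.73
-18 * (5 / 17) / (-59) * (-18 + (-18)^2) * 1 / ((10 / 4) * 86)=0.13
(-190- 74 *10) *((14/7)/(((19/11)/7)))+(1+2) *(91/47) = -6726153/893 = -7532.09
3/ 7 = 0.43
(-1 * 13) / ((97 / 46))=-598 / 97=-6.16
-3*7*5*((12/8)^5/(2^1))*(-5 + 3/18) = 246645/128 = 1926.91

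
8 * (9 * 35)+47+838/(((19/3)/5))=3228.58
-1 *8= -8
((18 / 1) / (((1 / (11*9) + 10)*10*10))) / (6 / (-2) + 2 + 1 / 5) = -891 / 39640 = -0.02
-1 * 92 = -92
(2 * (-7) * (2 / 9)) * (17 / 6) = -8.81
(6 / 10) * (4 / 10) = 6 / 25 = 0.24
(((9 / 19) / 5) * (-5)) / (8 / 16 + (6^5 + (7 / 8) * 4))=-0.00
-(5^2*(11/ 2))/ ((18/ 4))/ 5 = -55/ 9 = -6.11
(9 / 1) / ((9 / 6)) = 6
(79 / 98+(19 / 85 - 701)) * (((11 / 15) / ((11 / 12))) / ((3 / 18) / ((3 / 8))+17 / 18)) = -209907108 / 520625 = -403.18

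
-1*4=-4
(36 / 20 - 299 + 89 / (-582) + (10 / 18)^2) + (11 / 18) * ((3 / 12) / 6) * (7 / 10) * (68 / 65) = -6067699021 / 20428200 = -297.03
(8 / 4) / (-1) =-2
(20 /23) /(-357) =-20 /8211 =-0.00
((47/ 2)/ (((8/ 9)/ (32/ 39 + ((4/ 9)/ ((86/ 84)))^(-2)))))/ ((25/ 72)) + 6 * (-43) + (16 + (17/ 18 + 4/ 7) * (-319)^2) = 154481.26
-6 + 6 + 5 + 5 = 10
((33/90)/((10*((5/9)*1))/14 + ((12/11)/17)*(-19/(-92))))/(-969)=-19481/21112040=-0.00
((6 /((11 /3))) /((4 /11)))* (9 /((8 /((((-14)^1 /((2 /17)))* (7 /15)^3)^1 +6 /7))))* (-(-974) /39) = -1420.70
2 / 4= 1 / 2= 0.50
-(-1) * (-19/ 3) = -19/ 3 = -6.33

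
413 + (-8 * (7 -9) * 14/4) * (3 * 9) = 1925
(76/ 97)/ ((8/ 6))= 57/ 97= 0.59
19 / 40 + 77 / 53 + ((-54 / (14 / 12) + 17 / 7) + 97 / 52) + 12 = -5414093 / 192920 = -28.06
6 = 6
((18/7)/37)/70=0.00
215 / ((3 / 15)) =1075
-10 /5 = -2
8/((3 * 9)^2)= 8/729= 0.01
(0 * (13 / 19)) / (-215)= 0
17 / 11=1.55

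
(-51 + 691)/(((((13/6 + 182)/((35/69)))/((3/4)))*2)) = 0.66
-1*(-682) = 682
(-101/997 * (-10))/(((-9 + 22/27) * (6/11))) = -49995/220337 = -0.23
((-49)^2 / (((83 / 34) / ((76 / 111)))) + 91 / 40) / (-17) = -249005743 / 6264840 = -39.75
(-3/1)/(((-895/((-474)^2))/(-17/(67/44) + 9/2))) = -300953502/59965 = -5018.82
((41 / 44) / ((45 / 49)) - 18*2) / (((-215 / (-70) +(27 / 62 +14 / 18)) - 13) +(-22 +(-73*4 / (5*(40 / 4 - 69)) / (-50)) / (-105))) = 110859576625 / 97328310068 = 1.14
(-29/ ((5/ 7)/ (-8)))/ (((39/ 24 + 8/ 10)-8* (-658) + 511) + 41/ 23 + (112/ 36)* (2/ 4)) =0.06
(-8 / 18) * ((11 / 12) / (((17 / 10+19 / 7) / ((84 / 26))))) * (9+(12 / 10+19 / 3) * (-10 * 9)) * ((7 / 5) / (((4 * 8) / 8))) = 841379 / 12051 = 69.82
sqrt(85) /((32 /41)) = 41 * sqrt(85) /32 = 11.81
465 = 465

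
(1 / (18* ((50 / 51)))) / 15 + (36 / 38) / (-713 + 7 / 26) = 431057 / 176044500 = 0.00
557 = 557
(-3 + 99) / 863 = 96 / 863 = 0.11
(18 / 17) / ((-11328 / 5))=-15 / 32096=-0.00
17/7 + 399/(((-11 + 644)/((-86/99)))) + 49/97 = 33844486/14183631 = 2.39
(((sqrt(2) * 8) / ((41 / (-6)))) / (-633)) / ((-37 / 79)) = -1264 * sqrt(2) / 320087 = -0.01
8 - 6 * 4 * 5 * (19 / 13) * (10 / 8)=-2746 / 13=-211.23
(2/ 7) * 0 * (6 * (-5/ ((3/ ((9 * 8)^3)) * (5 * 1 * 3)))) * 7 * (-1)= 0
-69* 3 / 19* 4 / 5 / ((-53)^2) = -0.00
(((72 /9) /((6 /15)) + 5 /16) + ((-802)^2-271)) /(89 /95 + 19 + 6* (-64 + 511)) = 977289035 /4106944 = 237.96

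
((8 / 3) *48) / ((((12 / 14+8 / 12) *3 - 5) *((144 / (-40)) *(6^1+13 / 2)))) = 896 / 135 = 6.64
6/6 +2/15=17/15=1.13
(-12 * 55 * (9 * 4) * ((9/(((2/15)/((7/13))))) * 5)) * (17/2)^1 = -477130500/13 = -36702346.15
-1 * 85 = -85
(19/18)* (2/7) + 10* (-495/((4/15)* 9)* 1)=-259837/126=-2062.20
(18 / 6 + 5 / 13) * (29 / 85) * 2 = 2552 / 1105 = 2.31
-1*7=-7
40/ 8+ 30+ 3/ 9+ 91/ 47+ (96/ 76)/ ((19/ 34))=2012111/ 50901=39.53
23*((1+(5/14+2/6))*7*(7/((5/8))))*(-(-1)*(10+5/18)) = 845894/27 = 31329.41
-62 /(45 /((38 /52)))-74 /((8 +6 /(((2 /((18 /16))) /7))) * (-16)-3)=-256511 /297765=-0.86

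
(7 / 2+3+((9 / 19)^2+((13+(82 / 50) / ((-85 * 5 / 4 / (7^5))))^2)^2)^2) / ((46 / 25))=7389307442489385969.96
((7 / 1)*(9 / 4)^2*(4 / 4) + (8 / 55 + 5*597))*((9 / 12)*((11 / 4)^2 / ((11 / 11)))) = 87717729 / 5120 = 17132.37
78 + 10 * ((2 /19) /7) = 10394 /133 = 78.15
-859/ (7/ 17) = -14603/ 7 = -2086.14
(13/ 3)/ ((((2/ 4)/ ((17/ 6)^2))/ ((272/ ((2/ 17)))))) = 4343092/ 27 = 160855.26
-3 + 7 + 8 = 12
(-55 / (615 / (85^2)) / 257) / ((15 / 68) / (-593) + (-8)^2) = -291340900 / 7416288321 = -0.04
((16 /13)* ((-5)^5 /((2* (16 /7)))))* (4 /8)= -21875 /52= -420.67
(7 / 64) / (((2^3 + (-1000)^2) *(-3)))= -7 / 192001536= -0.00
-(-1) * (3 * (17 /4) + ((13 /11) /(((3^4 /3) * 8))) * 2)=3790 /297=12.76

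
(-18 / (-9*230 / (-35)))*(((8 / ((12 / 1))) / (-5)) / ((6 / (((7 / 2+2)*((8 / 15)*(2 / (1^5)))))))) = 616 / 15525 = 0.04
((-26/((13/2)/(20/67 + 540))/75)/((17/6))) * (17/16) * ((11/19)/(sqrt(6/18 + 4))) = -7964 * sqrt(39)/16549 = -3.01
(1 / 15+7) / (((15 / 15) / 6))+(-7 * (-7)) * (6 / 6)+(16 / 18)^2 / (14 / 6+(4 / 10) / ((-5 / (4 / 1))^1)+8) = 9274589 / 101385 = 91.48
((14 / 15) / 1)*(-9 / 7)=-1.20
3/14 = 0.21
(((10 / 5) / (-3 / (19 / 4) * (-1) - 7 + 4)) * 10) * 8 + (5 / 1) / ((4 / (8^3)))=5152 / 9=572.44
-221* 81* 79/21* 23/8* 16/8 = -10842039/28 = -387215.68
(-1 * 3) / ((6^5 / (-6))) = 1 / 432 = 0.00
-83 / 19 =-4.37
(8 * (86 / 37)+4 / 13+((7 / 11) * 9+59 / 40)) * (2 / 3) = 5524769 / 317460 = 17.40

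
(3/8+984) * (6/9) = 656.25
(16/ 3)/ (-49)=-16/ 147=-0.11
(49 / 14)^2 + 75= 349 / 4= 87.25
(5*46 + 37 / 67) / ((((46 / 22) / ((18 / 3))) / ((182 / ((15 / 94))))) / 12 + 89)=69766560864 / 26931968761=2.59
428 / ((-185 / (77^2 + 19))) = -2545744 / 185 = -13760.78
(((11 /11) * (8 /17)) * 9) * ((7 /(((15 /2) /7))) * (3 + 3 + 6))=28224 /85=332.05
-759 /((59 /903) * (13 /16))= -10966032 /767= -14297.30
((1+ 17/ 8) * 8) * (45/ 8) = 1125/ 8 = 140.62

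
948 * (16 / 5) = 15168 / 5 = 3033.60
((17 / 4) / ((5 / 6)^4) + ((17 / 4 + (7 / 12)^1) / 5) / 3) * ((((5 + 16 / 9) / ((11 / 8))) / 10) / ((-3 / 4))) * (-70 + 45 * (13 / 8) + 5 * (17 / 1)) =-294638723 / 556875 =-529.09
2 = 2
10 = 10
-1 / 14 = -0.07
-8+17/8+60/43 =-1541/344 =-4.48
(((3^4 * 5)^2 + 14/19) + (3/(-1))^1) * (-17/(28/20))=-264896720/133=-1991704.66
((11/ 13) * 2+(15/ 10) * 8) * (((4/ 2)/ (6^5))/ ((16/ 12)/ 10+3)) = 445/ 395928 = 0.00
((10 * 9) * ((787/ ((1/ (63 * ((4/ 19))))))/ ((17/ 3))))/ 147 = 2549880/ 2261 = 1127.77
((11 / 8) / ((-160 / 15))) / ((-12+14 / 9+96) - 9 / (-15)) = -1485 / 992512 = -0.00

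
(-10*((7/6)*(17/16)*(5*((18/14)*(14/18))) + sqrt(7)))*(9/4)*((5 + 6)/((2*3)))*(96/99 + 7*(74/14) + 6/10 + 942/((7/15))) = -100979915/192 - 1187999*sqrt(7)/14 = -750447.77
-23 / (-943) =1 / 41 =0.02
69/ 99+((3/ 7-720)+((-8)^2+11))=-148735/ 231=-643.87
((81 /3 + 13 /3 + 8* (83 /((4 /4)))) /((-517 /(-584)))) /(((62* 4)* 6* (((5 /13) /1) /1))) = 989807 /721215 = 1.37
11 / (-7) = -1.57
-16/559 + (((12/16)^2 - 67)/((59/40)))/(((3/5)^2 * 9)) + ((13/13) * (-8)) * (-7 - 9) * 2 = 1293357979/5342922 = 242.07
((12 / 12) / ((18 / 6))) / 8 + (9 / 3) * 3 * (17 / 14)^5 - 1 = 36789895 / 1613472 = 22.80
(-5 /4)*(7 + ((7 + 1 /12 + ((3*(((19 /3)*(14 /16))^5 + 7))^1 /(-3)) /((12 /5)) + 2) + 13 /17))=17573564367485 /6497501184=2704.67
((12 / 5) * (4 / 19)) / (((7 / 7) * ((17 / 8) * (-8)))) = -48 / 1615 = -0.03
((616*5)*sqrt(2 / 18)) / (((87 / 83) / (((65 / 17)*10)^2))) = 108007900000 / 75429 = 1431914.78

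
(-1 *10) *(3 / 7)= -30 / 7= -4.29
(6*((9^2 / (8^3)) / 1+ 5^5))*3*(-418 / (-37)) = 3009752361 / 4736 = 635505.14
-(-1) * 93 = 93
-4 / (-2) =2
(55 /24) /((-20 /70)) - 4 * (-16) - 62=-289 /48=-6.02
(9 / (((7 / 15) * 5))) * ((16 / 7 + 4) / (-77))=-108 / 343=-0.31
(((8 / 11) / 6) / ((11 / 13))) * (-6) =-104 / 121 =-0.86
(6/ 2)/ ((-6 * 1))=-1/ 2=-0.50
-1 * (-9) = 9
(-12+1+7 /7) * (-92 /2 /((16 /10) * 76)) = 575 /152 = 3.78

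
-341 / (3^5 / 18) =-682 / 27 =-25.26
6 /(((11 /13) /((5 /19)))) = 390 /209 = 1.87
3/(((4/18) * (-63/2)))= -3/7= -0.43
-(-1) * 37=37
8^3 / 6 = 256 / 3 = 85.33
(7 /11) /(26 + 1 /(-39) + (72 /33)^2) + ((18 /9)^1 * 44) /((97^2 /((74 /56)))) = 315846707 /9552571931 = 0.03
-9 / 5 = -1.80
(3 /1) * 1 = 3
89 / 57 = 1.56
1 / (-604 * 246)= -1 / 148584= -0.00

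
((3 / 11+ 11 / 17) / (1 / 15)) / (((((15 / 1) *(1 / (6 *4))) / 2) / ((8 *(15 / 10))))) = 99072 / 187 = 529.80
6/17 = 0.35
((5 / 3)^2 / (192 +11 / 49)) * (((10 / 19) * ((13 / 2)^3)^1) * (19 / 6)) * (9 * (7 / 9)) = 94196375 / 2034504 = 46.30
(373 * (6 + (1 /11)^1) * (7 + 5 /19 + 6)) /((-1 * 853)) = -6297732 /178277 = -35.33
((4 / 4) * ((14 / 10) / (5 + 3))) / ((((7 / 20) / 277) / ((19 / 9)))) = 5263 / 18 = 292.39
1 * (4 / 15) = 4 / 15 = 0.27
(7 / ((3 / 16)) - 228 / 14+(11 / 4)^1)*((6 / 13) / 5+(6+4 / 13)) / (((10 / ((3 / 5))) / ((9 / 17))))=71964 / 14875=4.84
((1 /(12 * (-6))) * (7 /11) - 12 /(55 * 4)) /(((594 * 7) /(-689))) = 172939 /16465680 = 0.01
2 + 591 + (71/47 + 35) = 29587/47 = 629.51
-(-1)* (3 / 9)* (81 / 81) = 1 / 3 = 0.33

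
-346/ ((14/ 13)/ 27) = -60723/ 7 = -8674.71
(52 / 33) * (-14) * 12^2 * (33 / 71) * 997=-1472077.52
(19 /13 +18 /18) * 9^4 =209952 /13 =16150.15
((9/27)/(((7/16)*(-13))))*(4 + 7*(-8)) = 64/21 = 3.05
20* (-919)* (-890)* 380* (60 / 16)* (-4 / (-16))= 5827608750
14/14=1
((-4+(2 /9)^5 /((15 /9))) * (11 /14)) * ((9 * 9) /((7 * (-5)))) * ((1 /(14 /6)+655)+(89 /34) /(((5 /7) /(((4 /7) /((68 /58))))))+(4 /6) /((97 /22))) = 4780.94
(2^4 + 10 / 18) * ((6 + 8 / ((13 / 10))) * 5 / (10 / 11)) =129481 / 117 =1106.68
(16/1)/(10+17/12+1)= 192/149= 1.29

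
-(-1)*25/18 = 25/18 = 1.39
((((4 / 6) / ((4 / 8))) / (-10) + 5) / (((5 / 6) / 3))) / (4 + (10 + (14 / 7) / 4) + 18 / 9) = 292 / 275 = 1.06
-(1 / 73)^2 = -1 / 5329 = -0.00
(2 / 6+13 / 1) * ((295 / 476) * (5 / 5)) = 2950 / 357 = 8.26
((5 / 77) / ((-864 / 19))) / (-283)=95 / 18827424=0.00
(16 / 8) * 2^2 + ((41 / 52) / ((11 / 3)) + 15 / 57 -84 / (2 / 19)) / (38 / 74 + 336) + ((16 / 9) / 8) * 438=41798231051 / 405952404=102.96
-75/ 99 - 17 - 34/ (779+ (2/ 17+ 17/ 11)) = -42878219/ 2408736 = -17.80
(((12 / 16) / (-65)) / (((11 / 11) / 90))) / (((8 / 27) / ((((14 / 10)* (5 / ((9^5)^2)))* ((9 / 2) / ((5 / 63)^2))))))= -343 / 68234400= -0.00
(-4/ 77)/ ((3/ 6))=-8/ 77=-0.10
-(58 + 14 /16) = -471 /8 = -58.88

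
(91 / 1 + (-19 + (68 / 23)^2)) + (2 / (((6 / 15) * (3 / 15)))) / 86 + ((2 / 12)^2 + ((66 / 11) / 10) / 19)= 6308459111 / 77794740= 81.09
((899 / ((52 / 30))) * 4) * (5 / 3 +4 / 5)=66526 / 13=5117.38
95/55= 19/11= 1.73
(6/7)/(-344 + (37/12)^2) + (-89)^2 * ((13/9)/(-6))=-34719350093/18207126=-1906.91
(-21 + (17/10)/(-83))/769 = -17447/638270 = -0.03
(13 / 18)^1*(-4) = -26 / 9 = -2.89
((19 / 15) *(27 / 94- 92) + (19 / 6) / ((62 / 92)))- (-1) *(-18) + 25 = -4566409 / 43710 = -104.47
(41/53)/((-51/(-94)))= 3854/2703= 1.43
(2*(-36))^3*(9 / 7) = -3359232 / 7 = -479890.29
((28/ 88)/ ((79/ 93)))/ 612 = 217/ 354552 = 0.00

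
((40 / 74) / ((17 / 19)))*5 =1900 / 629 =3.02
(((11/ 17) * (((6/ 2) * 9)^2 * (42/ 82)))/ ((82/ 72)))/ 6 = 1010394/ 28577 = 35.36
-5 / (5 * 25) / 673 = -1 / 16825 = -0.00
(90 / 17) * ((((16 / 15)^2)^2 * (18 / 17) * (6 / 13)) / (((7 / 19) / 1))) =29884416 / 3287375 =9.09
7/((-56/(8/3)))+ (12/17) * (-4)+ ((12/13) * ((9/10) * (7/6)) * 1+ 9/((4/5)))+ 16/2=226247/13260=17.06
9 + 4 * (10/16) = 23/2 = 11.50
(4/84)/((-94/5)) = -5/1974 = -0.00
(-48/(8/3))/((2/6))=-54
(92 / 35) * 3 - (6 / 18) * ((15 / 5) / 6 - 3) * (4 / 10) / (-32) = 26461 / 3360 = 7.88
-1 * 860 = -860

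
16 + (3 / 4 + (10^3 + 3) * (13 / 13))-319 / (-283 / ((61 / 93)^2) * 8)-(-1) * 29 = 20537113129 / 19581336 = 1048.81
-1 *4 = -4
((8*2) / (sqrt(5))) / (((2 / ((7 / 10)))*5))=28*sqrt(5) / 125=0.50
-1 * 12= -12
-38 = -38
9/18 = 0.50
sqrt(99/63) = sqrt(77)/7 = 1.25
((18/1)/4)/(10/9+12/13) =1053/476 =2.21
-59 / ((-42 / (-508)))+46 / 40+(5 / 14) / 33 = -3291557 / 4620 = -712.46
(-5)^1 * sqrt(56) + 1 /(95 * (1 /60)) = 12 /19- 10 * sqrt(14) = -36.78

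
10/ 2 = 5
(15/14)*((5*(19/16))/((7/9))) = 12825/1568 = 8.18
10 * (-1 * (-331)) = 3310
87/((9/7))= 203/3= 67.67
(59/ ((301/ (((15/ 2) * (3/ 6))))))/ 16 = 885/ 19264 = 0.05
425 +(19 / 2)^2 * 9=4949 / 4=1237.25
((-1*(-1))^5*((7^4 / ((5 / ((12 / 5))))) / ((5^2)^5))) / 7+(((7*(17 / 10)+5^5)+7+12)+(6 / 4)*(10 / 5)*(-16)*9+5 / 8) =5321337923553 / 1953125000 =2724.53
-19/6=-3.17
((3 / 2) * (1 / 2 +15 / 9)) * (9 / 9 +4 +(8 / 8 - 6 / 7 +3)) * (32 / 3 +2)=4693 / 14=335.21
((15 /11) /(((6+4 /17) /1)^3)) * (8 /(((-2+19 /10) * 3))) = -245650 /1637647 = -0.15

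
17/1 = 17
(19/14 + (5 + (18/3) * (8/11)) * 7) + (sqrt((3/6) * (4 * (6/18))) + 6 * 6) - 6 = sqrt(6)/3 + 14923/154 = 97.72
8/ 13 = 0.62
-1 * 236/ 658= -118/ 329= -0.36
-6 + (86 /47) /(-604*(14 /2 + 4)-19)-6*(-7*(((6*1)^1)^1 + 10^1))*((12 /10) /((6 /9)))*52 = 98478486596 /1565805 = 62893.20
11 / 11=1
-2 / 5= -0.40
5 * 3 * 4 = 60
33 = 33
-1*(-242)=242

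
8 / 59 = 0.14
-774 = -774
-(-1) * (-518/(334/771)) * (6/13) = -1198134/2171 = -551.88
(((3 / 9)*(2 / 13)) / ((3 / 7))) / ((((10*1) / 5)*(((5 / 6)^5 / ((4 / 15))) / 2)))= 16128 / 203125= 0.08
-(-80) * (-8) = -640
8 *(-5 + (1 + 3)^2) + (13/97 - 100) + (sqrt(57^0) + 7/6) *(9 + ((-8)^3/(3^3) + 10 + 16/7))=-751655/109998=-6.83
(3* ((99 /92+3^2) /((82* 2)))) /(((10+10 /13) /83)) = 3000699 /2112320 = 1.42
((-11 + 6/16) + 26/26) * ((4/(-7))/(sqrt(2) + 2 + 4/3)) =165/82-99 * sqrt(2)/164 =1.16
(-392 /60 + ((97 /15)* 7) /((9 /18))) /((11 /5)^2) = 2100 /121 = 17.36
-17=-17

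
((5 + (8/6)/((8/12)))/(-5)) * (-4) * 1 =5.60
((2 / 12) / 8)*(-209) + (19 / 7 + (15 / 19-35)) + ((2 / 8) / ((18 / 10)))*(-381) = -566689 / 6384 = -88.77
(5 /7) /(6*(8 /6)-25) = -5 /119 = -0.04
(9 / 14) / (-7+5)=-9 / 28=-0.32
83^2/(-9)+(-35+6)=-7150/9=-794.44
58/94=29/47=0.62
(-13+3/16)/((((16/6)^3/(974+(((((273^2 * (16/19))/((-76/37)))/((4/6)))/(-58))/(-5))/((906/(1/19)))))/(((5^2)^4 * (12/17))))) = -379506764612893359375/2091436183552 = -181457492.03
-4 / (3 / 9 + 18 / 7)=-84 / 61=-1.38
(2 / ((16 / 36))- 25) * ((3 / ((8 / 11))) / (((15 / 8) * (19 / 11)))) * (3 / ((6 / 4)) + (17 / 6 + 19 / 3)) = -332387 / 1140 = -291.57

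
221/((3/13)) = 2873/3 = 957.67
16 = 16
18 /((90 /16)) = 16 /5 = 3.20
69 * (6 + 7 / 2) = 1311 / 2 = 655.50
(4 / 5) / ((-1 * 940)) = -1 / 1175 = -0.00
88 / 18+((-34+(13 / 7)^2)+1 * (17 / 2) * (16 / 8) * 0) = -11317 / 441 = -25.66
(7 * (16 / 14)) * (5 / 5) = 8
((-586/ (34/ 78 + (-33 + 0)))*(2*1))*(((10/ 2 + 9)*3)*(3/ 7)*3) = 1234116/ 635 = 1943.49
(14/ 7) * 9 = 18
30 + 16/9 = 286/9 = 31.78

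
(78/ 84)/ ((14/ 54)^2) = 9477/ 686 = 13.81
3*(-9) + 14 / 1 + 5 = -8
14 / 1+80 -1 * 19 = 75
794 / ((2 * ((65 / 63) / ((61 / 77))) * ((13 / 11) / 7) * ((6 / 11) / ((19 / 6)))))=35429471 / 3380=10482.09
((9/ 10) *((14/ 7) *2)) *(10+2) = 216/ 5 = 43.20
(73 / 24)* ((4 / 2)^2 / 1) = 73 / 6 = 12.17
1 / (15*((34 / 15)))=1 / 34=0.03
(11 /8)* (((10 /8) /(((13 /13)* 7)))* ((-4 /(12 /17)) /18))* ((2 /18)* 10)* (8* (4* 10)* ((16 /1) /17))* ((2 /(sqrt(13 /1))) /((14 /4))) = -176000* sqrt(13) /154791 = -4.10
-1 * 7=-7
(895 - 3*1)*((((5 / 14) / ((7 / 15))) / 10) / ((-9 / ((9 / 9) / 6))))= -1.26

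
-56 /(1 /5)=-280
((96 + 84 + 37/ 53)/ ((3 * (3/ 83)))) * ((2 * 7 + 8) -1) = 5564237/ 159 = 34995.20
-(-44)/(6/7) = 154/3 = 51.33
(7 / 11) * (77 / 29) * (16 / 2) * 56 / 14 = 1568 / 29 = 54.07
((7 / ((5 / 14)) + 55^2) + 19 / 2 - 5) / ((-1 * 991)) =-30491 / 9910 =-3.08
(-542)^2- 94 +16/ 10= 1468358/ 5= 293671.60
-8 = -8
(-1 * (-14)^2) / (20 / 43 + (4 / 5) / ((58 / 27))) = -87290 / 373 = -234.02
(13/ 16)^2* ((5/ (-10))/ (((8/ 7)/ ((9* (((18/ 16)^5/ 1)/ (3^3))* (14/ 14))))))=-23284989/ 134217728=-0.17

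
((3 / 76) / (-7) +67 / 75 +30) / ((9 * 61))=1232419 / 21905100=0.06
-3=-3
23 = 23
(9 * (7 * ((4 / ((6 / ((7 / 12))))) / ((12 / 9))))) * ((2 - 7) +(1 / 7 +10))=189 / 2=94.50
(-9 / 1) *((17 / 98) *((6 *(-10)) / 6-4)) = 153 / 7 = 21.86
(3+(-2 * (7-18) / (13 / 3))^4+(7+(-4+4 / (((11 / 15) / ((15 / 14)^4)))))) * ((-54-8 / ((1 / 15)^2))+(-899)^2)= 546337431.91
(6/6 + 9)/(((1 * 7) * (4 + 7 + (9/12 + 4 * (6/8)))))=40/413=0.10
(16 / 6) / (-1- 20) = -0.13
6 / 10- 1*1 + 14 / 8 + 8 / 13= 511 / 260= 1.97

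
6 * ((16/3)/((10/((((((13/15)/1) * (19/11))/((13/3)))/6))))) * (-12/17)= -608/4675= -0.13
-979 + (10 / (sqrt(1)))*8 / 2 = -939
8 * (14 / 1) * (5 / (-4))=-140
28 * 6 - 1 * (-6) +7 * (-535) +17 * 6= -3469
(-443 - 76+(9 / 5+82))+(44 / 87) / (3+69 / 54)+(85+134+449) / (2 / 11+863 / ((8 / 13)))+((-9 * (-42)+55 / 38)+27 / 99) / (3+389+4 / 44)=-1780691194383407 / 4106409240850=-433.64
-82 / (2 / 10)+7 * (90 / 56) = -398.75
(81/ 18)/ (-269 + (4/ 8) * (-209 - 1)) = -9/ 748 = -0.01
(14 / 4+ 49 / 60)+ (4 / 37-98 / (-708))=199229 / 43660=4.56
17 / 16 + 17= 289 / 16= 18.06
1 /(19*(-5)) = -1 /95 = -0.01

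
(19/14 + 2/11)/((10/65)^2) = 40053/616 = 65.02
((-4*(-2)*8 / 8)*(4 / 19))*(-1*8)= -256 / 19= -13.47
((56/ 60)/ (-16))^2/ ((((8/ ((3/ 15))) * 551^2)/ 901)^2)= 39778249/ 2123678988311040000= 0.00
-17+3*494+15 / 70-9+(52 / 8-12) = 10155 / 7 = 1450.71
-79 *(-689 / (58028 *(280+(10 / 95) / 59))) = 61017151 / 18213944696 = 0.00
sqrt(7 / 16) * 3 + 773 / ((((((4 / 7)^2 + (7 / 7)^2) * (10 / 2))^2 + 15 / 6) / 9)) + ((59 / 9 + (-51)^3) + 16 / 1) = -132476.82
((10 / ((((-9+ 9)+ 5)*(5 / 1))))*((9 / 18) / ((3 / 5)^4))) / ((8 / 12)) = 125 / 54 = 2.31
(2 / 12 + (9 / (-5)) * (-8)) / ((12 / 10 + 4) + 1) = 437 / 186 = 2.35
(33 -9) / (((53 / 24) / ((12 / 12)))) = 576 / 53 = 10.87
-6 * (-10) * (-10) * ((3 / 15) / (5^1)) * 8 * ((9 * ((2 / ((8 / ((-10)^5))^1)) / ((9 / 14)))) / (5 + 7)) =5600000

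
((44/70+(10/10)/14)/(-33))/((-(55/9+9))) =21/14960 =0.00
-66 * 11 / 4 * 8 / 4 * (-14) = 5082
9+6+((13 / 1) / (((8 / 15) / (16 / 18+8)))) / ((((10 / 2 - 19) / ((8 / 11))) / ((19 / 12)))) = -1955 / 693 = -2.82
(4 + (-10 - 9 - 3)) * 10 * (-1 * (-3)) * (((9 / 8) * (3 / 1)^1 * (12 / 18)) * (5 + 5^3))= -157950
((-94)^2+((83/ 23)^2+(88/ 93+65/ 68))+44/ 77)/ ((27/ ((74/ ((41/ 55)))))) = 421819522451525/ 12961736802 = 32543.44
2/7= 0.29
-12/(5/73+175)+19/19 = 992/1065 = 0.93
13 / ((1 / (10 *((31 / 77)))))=4030 / 77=52.34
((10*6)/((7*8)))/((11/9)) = 135/154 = 0.88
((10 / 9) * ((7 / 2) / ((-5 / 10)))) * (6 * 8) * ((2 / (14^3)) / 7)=-40 / 1029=-0.04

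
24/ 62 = 12/ 31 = 0.39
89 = 89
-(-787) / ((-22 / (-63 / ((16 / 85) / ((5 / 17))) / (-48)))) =-413175 / 5632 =-73.36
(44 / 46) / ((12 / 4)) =22 / 69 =0.32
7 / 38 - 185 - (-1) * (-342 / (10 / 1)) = -41613 / 190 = -219.02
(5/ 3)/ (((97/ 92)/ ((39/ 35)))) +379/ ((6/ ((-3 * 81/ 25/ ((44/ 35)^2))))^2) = 4071813627965/ 10179828736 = 399.99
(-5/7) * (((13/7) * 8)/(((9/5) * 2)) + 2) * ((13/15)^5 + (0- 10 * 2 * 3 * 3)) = 52618055902/66976875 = 785.62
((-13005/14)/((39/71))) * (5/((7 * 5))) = -307785/1274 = -241.59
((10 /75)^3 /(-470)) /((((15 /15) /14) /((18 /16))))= -7 /88125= -0.00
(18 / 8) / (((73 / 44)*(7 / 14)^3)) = 792 / 73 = 10.85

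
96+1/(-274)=96.00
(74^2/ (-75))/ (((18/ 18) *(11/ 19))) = -126.11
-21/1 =-21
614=614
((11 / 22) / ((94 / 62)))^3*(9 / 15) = 89373 / 4152920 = 0.02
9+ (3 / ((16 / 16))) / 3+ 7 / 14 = 21 / 2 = 10.50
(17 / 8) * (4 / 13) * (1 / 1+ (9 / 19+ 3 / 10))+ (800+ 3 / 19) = 3958509 / 4940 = 801.32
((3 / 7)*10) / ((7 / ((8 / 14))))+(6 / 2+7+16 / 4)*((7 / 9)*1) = 34694 / 3087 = 11.24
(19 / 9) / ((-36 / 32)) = -1.88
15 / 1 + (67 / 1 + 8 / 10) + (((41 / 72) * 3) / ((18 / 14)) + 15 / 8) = 23221 / 270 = 86.00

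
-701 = -701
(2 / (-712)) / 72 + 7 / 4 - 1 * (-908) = 23318711 / 25632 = 909.75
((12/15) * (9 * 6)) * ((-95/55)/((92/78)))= -80028/1265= -63.26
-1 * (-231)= 231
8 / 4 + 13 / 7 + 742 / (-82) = -1490 / 287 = -5.19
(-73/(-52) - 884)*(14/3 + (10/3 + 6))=-321265/26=-12356.35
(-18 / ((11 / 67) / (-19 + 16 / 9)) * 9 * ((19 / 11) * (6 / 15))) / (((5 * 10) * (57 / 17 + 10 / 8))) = 48302712 / 946825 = 51.02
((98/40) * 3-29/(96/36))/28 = -141/1120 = -0.13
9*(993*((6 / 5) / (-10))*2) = -53622 / 25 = -2144.88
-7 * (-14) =98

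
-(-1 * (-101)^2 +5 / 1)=10196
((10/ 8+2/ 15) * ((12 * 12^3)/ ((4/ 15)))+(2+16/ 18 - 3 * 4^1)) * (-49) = -47433470/ 9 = -5270385.56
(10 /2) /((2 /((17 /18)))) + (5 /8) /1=215 /72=2.99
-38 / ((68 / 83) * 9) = -1577 / 306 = -5.15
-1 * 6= -6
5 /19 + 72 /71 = 1723 /1349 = 1.28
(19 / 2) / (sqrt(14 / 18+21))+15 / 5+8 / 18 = 1381 / 252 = 5.48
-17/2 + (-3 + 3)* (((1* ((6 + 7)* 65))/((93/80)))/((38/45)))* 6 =-17/2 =-8.50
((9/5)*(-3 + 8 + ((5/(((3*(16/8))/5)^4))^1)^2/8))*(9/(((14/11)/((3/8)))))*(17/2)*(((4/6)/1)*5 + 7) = 12745162463/5308416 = 2400.94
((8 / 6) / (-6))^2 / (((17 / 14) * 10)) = 28 / 6885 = 0.00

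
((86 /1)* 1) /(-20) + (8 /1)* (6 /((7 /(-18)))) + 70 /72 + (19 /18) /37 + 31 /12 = -124.14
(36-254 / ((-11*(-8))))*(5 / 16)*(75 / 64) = 546375 / 45056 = 12.13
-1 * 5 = -5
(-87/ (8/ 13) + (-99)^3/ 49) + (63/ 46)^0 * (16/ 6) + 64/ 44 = -257934451/ 12936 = -19939.27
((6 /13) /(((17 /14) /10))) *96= 80640 /221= 364.89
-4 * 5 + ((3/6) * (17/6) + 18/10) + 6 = -647/60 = -10.78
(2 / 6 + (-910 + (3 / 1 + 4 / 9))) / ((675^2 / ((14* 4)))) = -456736 / 4100625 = -0.11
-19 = -19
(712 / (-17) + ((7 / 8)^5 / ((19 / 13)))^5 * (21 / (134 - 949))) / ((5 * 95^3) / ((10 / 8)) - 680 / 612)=-488538971297366591600765266507802703 / 40003444288873103484413600391292675686400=-0.00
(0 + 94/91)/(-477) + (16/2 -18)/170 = -45005/737919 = -0.06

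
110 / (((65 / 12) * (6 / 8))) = 352 / 13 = 27.08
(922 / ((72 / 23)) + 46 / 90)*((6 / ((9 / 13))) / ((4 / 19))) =13117429 / 1080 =12145.77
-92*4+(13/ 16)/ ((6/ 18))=-5849/ 16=-365.56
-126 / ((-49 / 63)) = 162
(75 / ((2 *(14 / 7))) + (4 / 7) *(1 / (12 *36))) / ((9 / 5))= 17720 / 1701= 10.42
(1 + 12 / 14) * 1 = 13 / 7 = 1.86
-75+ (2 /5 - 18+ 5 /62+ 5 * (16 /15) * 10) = -36443 /930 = -39.19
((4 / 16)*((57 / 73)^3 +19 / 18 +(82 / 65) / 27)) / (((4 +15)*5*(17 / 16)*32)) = 2155134203 / 17641609736400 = 0.00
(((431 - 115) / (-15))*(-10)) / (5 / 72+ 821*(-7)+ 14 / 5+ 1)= -75840 / 2067527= -0.04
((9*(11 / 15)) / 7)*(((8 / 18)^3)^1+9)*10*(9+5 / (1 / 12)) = 3352250 / 567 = 5912.26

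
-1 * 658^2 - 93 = -433057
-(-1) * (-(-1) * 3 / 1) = 3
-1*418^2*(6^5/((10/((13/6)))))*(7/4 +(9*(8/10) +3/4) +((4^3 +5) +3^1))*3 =-1803782783088/25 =-72151311323.52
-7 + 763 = 756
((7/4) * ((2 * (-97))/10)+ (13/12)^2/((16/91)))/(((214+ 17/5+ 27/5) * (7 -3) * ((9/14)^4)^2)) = -1811352357409/1726345698984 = -1.05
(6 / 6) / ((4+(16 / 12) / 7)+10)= 21 / 298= 0.07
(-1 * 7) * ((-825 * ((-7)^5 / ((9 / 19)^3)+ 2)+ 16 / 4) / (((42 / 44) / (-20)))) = 13948608782680 / 729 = 19133894077.75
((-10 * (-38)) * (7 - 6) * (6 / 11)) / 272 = 0.76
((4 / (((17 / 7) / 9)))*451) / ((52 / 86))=2443518 / 221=11056.64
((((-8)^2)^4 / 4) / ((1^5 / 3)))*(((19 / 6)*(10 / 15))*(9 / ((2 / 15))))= 1793064960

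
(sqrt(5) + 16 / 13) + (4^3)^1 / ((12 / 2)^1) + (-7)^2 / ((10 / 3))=sqrt(5) + 10373 / 390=28.83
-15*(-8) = 120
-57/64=-0.89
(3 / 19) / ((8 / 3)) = 9 / 152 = 0.06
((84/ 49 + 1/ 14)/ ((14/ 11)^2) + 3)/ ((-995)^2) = 11257/ 2716628600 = 0.00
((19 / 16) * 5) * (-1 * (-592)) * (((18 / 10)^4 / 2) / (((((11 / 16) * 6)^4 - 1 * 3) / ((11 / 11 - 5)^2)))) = 50379522048 / 48901375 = 1030.23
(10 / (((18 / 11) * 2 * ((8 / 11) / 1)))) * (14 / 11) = 385 / 72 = 5.35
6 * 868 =5208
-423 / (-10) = 423 / 10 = 42.30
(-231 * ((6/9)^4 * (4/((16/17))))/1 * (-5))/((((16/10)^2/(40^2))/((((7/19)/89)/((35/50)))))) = 163625000/45657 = 3583.79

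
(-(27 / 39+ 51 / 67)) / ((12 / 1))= -211 / 1742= -0.12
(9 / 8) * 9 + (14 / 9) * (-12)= -205 / 24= -8.54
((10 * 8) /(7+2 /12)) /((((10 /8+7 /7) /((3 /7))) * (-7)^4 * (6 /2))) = 0.00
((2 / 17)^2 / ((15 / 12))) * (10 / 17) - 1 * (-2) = 9858 / 4913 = 2.01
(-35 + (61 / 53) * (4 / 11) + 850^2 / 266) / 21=207927337 / 1628319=127.69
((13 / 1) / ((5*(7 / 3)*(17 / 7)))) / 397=39 / 33745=0.00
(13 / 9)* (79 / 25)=1027 / 225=4.56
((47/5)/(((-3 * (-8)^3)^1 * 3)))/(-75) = -47/1728000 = -0.00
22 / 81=0.27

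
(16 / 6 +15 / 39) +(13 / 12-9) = -253 / 52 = -4.87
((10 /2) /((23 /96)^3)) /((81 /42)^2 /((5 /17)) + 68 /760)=82368921600 /2885197211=28.55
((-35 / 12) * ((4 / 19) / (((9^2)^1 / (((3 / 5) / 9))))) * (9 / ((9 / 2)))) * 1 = -14 / 13851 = -0.00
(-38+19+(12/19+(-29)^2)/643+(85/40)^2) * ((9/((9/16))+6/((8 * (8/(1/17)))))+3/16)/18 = -90747983615/7656247296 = -11.85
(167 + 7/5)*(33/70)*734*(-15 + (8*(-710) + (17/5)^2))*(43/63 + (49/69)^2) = -393060601.28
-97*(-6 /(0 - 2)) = -291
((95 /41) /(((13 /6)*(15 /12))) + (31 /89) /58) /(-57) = -2370395 /156826722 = -0.02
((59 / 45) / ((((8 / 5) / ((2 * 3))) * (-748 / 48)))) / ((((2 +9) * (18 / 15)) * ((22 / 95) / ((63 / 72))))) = -196175 / 2172192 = -0.09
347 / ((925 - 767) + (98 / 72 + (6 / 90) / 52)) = 202995 / 93227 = 2.18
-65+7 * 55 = 320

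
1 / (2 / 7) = 7 / 2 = 3.50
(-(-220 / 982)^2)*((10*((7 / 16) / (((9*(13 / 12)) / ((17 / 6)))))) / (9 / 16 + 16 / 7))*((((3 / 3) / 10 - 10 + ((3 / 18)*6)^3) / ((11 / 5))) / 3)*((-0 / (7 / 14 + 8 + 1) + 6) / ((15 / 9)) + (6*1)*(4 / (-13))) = 563441200 / 10633841829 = 0.05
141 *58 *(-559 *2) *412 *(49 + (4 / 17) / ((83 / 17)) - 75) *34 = 275873980868928 / 83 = 3323782902035.28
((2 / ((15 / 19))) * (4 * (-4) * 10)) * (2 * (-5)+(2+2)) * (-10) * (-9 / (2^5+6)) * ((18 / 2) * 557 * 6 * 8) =1385994240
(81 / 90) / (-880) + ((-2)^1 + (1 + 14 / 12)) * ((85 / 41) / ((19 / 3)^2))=988791 / 130248800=0.01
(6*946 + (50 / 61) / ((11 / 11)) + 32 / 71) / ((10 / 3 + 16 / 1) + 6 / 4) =147529548 / 541375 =272.51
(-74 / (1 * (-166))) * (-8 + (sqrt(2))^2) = -222 / 83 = -2.67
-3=-3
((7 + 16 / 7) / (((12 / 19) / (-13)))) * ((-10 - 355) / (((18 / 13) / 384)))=1218895600 / 63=19347549.21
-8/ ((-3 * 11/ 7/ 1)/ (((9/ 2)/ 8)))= 21/ 22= 0.95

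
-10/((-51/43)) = 430/51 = 8.43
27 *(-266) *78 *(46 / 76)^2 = -3899259 / 19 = -205224.16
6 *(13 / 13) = 6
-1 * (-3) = 3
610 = 610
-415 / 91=-4.56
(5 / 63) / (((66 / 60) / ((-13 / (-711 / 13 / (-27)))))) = -8450 / 18249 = -0.46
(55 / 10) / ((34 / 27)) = 297 / 68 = 4.37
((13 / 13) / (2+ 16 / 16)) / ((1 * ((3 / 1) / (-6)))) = -2 / 3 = -0.67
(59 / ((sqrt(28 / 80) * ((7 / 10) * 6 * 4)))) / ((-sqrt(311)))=-295 * sqrt(10885) / 91434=-0.34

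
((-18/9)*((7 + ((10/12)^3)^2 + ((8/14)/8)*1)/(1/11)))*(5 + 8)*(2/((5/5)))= -345895121/81648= -4236.42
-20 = -20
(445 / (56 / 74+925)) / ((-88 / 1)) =-16465 / 3014264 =-0.01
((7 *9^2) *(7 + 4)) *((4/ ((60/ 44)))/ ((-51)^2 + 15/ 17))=129591/ 18430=7.03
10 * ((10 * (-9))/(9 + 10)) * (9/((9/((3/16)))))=-675/76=-8.88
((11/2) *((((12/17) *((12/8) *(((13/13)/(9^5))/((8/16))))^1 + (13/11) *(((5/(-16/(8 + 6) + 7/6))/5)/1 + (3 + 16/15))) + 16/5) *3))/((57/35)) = 2475267823/4238406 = 584.01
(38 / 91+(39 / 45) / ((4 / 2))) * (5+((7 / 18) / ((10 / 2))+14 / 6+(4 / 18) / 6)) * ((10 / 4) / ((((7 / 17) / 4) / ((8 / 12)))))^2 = 5400315268 / 3250611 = 1661.32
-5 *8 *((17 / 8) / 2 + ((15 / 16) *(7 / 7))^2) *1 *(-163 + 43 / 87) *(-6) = -17566465 / 232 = -75717.52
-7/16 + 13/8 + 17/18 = 307/144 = 2.13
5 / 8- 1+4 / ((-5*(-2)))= 0.02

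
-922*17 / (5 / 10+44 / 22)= -31348 / 5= -6269.60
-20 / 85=-4 / 17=-0.24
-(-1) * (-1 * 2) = -2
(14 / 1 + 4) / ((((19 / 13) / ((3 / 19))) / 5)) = 9.72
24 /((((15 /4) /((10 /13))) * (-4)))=-16 /13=-1.23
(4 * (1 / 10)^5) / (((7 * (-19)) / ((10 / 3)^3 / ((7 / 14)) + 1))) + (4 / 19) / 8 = 2360473 / 89775000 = 0.03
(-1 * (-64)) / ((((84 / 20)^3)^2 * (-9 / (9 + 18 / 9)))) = -11000000 / 771895089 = -0.01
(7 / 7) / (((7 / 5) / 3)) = 15 / 7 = 2.14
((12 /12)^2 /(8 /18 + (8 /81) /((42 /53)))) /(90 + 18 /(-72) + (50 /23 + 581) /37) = 1447551 /86916962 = 0.02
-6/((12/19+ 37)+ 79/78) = -8892/57271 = -0.16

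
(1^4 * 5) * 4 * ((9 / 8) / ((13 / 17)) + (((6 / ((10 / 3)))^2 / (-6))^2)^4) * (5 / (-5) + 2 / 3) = -250247298824751 / 25390625000000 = -9.86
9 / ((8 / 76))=171 / 2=85.50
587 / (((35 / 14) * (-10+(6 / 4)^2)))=-4696 / 155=-30.30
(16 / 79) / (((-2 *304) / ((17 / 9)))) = -17 / 27018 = -0.00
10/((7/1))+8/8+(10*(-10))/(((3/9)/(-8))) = 16817/7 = 2402.43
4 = 4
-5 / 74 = -0.07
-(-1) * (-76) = -76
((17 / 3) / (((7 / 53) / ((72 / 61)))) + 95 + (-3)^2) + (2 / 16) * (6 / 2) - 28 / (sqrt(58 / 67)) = 529537 / 3416 - 14 * sqrt(3886) / 29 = 124.92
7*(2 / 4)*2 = 7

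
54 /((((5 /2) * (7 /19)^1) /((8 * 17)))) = 279072 /35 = 7973.49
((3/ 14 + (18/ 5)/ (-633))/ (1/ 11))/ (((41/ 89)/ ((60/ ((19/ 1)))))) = 18097794/ 1150583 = 15.73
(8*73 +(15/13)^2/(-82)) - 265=318.98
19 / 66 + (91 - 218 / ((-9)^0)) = -8363 / 66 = -126.71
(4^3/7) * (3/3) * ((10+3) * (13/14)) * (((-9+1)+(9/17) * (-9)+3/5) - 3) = -6970912/4165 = -1673.69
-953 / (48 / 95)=-1886.15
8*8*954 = 61056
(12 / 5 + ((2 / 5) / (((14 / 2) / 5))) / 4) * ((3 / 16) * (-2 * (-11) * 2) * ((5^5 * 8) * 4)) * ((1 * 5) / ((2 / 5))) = 178406250 / 7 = 25486607.14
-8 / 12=-2 / 3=-0.67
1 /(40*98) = 0.00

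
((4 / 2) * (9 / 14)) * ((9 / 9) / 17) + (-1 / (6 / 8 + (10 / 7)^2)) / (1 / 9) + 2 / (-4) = -475079 / 130186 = -3.65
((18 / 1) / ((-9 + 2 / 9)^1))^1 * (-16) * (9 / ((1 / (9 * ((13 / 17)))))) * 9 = 24564384 / 1343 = 18290.68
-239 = -239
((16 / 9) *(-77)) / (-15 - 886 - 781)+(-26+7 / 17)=-3282043 / 128673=-25.51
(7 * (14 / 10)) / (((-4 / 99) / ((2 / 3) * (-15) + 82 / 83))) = 907137 / 415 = 2185.87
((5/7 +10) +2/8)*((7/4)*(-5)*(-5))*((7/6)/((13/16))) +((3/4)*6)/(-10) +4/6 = 537419/780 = 689.00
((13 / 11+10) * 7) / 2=861 / 22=39.14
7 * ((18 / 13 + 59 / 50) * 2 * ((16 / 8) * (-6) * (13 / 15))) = -373.41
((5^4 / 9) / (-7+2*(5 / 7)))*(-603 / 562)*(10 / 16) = 1465625 / 175344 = 8.36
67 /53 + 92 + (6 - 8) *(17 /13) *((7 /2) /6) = 379247 /4134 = 91.74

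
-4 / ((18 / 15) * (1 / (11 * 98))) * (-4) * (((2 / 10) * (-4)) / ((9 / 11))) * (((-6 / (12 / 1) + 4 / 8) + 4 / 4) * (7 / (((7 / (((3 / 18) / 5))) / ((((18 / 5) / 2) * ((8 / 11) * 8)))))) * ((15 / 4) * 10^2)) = -5519360 / 3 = -1839786.67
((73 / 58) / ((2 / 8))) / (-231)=-0.02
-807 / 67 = -12.04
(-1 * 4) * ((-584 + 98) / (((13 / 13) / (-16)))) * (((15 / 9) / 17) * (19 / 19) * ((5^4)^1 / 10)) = -3240000 / 17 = -190588.24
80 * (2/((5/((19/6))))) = 304/3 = 101.33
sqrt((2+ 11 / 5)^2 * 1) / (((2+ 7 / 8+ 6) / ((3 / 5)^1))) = 504 / 1775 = 0.28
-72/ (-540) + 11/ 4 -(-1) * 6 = 533/ 60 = 8.88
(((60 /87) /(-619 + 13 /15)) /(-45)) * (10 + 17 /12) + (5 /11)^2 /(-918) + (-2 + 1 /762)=-3790578792311 /1896588870264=-2.00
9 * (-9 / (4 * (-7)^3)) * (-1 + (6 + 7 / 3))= 297 / 686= 0.43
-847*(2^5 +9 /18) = -55055 /2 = -27527.50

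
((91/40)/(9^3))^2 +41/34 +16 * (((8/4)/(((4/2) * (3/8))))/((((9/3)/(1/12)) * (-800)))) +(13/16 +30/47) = 1803933174931/679394174400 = 2.66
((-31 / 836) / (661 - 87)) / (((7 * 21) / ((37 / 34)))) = -1147 / 2398360272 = -0.00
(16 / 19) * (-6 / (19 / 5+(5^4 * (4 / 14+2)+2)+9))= -1680 / 479921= -0.00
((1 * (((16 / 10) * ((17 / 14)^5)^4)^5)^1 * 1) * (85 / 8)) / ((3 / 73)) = 1376144121620952498860884639400992853347097305053500489783837373027099487402196071861119045571702321144257328315307881431529241 / 1876916239402740271238544457611281091879321328298585235085928025363872962033202284522151331568994101859167764480000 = 733194211191.26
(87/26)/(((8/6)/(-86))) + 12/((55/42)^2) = -32848839/157300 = -208.83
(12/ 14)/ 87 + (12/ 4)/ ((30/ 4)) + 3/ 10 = 1441/ 2030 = 0.71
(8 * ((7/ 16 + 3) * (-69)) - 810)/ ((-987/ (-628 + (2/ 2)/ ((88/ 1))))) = -99749715/ 57904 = -1722.67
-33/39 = -11/13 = -0.85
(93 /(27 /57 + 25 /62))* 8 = 876432 /1033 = 848.43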